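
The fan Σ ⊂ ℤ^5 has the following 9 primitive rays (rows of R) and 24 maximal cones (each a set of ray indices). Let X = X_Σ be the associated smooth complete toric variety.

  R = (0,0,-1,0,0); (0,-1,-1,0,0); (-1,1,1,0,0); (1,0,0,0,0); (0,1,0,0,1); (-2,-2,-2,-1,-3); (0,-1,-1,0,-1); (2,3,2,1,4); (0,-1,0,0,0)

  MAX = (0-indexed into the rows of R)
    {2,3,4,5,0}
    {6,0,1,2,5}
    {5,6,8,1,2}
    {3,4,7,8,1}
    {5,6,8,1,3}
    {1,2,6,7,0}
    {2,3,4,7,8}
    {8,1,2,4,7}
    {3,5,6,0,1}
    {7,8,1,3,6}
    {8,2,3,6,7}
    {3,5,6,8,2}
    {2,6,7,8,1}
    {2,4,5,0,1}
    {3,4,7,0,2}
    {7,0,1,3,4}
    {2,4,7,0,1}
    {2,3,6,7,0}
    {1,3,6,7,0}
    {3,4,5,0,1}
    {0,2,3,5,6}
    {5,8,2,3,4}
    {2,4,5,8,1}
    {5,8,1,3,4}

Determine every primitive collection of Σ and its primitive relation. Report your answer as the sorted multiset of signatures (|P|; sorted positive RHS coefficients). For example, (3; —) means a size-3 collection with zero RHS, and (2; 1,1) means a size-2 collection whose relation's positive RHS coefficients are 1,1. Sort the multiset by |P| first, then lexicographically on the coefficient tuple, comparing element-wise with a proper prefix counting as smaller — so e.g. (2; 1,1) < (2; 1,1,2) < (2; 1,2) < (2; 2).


4 minimal non-faces of Δ(Σ) (on 9 rays):

  • {0,8}:  v_{0} + v_{8} = v_{1}  ⟹  sig = (2; 1)
  • {4,6}:  v_{4} + v_{6} = v_{0}  ⟹  sig = (2; 1)
  • {5,7}:  v_{5} + v_{7} = v_{4}  ⟹  sig = (2; 1)
  • {1,2,3}:  v_{1} + v_{2} + v_{3} = 0  ⟹  sig = (3; —)

Signatures (|P|; sorted positive RHS coefficients), sorted:
[(2; 1), (2; 1), (2; 1), (3; —)]


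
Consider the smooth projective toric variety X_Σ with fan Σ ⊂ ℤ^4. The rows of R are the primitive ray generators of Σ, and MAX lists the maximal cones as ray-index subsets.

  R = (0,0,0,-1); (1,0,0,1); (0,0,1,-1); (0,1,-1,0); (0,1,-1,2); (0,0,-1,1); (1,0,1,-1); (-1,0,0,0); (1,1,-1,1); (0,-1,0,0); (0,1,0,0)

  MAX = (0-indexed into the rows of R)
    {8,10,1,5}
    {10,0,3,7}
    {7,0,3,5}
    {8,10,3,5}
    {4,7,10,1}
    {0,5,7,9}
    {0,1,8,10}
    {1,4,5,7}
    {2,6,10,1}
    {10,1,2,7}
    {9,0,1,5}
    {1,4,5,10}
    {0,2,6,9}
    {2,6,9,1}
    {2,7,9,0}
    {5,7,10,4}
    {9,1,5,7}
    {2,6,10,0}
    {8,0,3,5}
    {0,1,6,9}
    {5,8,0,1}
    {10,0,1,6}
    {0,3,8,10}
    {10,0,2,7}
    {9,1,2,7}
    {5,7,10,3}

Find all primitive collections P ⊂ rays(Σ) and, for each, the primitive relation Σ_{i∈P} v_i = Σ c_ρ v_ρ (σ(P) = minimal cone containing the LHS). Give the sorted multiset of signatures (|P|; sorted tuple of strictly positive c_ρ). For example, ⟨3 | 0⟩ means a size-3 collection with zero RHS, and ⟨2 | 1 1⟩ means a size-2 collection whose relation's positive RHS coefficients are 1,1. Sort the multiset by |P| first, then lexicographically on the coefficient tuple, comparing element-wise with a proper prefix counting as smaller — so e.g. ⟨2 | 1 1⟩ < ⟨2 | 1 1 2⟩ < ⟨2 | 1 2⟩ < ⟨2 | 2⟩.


Δ(Σ) — 11 vertices, 22 min non-faces:

  • {2,5}:  v_{2} + v_{5} = 0  ⇒ sig = ⟨2 | 0⟩
  • {9,10}:  v_{9} + v_{10} = 0  ⇒ sig = ⟨2 | 0⟩
  • {1,3}:  v_{1} + v_{3} = v_{8}  ⇒ sig = ⟨2 | 1⟩
  • {6,7}:  v_{6} + v_{7} = v_{2}  ⇒ sig = ⟨2 | 1⟩
  • {0,4}:  v_{0} + v_{4} = v_{5} + v_{10}  ⇒ sig = ⟨2 | 1 1⟩
  • {2,3}:  v_{2} + v_{3} = v_{0} + v_{10}  ⇒ sig = ⟨2 | 1 1⟩
  • {3,9}:  v_{3} + v_{9} = v_{0} + v_{5}  ⇒ sig = ⟨2 | 1 1⟩
  • {4,6}:  v_{4} + v_{6} = v_{1} + v_{10}  ⇒ sig = ⟨2 | 1 1⟩
  • {5,6}:  v_{5} + v_{6} = v_{0} + v_{1}  ⇒ sig = ⟨2 | 1 1⟩
  • {7,8}:  v_{7} + v_{8} = v_{5} + v_{10}  ⇒ sig = ⟨2 | 1 1⟩
  • {2,4}:  v_{2} + v_{4} = v_{1} + v_{7} + v_{10}  ⇒ sig = ⟨2 | 1 1 1⟩
  • {2,8}:  v_{2} + v_{8} = v_{0} + v_{1} + v_{10}  ⇒ sig = ⟨2 | 1 1 1⟩
  • {4,9}:  v_{4} + v_{9} = v_{1} + v_{5} + v_{7}  ⇒ sig = ⟨2 | 1 1 1⟩
  • {8,9}:  v_{8} + v_{9} = v_{0} + v_{1} + v_{5}  ⇒ sig = ⟨2 | 1 1 1⟩
  • {3,6}:  v_{3} + v_{6} = 2·v_{0} + v_{1} + v_{10}  ⇒ sig = ⟨2 | 1 1 2⟩
  • {4,8}:  v_{4} + v_{8} = v_{1} + 2·v_{5} + 2·v_{10}  ⇒ sig = ⟨2 | 1 2 2⟩
  • {6,8}:  v_{6} + v_{8} = 2·v_{0} + 2·v_{1} + v_{10}  ⇒ sig = ⟨2 | 1 2 2⟩
  • {3,4}:  v_{3} + v_{4} = 2·v_{5} + 2·v_{10}  ⇒ sig = ⟨2 | 2 2⟩
  • {0,1,7}:  v_{0} + v_{1} + v_{7} = 0  ⇒ sig = ⟨3 | 0⟩
  • {0,1,2}:  v_{0} + v_{1} + v_{2} = v_{6}  ⇒ sig = ⟨3 | 1⟩
  • {0,5,10}:  v_{0} + v_{5} + v_{10} = v_{3}  ⇒ sig = ⟨3 | 1⟩
  • {1,5,7,10}:  v_{1} + v_{5} + v_{7} + v_{10} = v_{4}  ⇒ sig = ⟨4 | 1⟩

so the primitive-relation signature multiset is
{ ⟨2 | 0⟩ ×2,  ⟨2 | 1⟩ ×2,  ⟨2 | 1 1⟩ ×6,  ⟨2 | 1 1 1⟩ ×4,  ⟨2 | 1 1 2⟩,  ⟨2 | 1 2 2⟩ ×2,  ⟨2 | 2 2⟩,  ⟨3 | 0⟩,  ⟨3 | 1⟩ ×2,  ⟨4 | 1⟩ }


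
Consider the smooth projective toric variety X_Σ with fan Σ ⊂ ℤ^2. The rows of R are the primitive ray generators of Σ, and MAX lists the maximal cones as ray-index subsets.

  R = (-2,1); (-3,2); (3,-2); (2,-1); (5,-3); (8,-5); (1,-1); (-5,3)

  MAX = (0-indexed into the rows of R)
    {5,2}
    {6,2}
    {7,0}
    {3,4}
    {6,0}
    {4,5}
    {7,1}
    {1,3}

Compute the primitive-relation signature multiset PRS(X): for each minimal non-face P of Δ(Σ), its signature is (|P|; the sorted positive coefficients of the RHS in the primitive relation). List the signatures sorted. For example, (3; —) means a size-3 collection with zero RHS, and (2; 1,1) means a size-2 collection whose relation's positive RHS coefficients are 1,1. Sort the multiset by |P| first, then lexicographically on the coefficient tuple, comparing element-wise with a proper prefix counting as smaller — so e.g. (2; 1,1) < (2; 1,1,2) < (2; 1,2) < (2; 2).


|primitive collections| = 20. Relations:

  • {0,3}:  v_{0} + v_{3} = 0 ; sig = (2; —)
  • {1,2}:  v_{1} + v_{2} = 0 ; sig = (2; —)
  • {4,7}:  v_{4} + v_{7} = 0 ; sig = (2; —)
  • {0,1}:  v_{0} + v_{1} = v_{7} ; sig = (2; 1)
  • {0,2}:  v_{0} + v_{2} = v_{6} ; sig = (2; 1)
  • {0,4}:  v_{0} + v_{4} = v_{2} ; sig = (2; 1)
  • {1,4}:  v_{1} + v_{4} = v_{3} ; sig = (2; 1)
  • {1,5}:  v_{1} + v_{5} = v_{4} ; sig = (2; 1)
  • {1,6}:  v_{1} + v_{6} = v_{0} ; sig = (2; 1)
  • {2,3}:  v_{2} + v_{3} = v_{4} ; sig = (2; 1)
  • {2,4}:  v_{2} + v_{4} = v_{5} ; sig = (2; 1)
  • {2,7}:  v_{2} + v_{7} = v_{0} ; sig = (2; 1)
  • {3,6}:  v_{3} + v_{6} = v_{2} ; sig = (2; 1)
  • {3,7}:  v_{3} + v_{7} = v_{1} ; sig = (2; 1)
  • {5,7}:  v_{5} + v_{7} = v_{2} ; sig = (2; 1)
  • {0,5}:  v_{0} + v_{5} = 2·v_{2} ; sig = (2; 2)
  • {3,5}:  v_{3} + v_{5} = 2·v_{4} ; sig = (2; 2)
  • {4,6}:  v_{4} + v_{6} = 2·v_{2} ; sig = (2; 2)
  • {6,7}:  v_{6} + v_{7} = 2·v_{0} ; sig = (2; 2)
  • {5,6}:  v_{5} + v_{6} = 3·v_{2} ; sig = (2; 3)

so the primitive-relation signature multiset is
    (2; —)
    (2; —)
    (2; —)
    (2; 1)
    (2; 1)
    (2; 1)
    (2; 1)
    (2; 1)
    (2; 1)
    (2; 1)
    (2; 1)
    (2; 1)
    (2; 1)
    (2; 1)
    (2; 1)
    (2; 2)
    (2; 2)
    (2; 2)
    (2; 2)
    (2; 3)


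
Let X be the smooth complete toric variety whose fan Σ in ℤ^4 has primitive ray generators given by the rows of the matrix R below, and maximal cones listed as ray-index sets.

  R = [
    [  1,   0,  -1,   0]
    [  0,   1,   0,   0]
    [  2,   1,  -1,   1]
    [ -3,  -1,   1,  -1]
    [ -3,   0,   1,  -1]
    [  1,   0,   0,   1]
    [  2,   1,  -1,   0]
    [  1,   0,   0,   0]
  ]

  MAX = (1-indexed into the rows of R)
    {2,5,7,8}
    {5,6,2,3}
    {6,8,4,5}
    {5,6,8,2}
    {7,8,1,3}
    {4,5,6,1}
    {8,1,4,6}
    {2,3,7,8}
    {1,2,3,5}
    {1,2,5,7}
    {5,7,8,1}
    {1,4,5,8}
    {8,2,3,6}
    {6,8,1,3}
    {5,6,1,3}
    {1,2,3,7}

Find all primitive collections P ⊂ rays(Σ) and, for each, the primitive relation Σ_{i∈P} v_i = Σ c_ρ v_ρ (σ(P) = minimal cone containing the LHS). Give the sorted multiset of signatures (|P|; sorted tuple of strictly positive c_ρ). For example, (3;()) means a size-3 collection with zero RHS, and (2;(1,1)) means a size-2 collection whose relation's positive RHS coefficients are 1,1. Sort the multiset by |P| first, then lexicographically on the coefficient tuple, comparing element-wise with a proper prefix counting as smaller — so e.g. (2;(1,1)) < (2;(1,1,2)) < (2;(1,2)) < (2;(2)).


Minimal non-faces — 9 found among 8 rays, 16 max cones:

  • {2,4}:  v_{2} + v_{4} = v_{5}  ⟹  sig = (2;(1))
  • {6,7}:  v_{6} + v_{7} = v_{3} + v_{8}  ⟹  sig = (2;(1,1))
  • {3,4}:  v_{3} + v_{4} = v_{1} + v_{5} + v_{6}  ⟹  sig = (2;(1,1,1))
  • {4,7}:  v_{4} + v_{7} = v_{1} + v_{5} + v_{8}  ⟹  sig = (2;(1,1,1))
  • {1,2,6}:  v_{1} + v_{2} + v_{6} = v_{3}  ⟹  sig = (3;(1))
  • {1,2,8}:  v_{1} + v_{2} + v_{8} = v_{7}  ⟹  sig = (3;(1))
  • {3,5,8}:  v_{3} + v_{5} + v_{8} = v_{2}  ⟹  sig = (3;(1))
  • {3,5,7}:  v_{3} + v_{5} + v_{7} = v_{1} + 2·v_{2}  ⟹  sig = (3;(1,2))
  • {1,5,6,8}:  v_{1} + v_{5} + v_{6} + v_{8} = 0  ⟹  sig = (4;())

Hence PRS(X_Σ) =
[(2;(1)), (2;(1,1)), (2;(1,1,1)), (2;(1,1,1)), (3;(1)), (3;(1)), (3;(1)), (3;(1,2)), (4;())]


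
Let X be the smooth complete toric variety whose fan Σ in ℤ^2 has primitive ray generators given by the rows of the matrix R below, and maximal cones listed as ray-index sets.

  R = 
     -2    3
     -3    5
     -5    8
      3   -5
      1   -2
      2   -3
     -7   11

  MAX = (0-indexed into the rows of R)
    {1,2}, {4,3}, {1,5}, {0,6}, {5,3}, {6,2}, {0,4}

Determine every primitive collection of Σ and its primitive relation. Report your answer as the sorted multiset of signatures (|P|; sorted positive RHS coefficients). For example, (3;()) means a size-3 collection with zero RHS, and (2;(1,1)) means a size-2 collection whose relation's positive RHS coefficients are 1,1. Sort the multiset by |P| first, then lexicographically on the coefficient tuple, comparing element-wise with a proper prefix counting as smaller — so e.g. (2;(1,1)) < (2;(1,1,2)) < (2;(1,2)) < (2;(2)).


Primitive collections (14):

  P={0,5}:  v_{0} + v_{5} = 0 — sig = (2;())
  P={1,3}:  v_{1} + v_{3} = 0 — sig = (2;())
  P={0,1}:  v_{0} + v_{1} = v_{2} — sig = (2;(1))
  P={0,2}:  v_{0} + v_{2} = v_{6} — sig = (2;(1))
  P={0,3}:  v_{0} + v_{3} = v_{4} — sig = (2;(1))
  P={1,4}:  v_{1} + v_{4} = v_{0} — sig = (2;(1))
  P={2,3}:  v_{2} + v_{3} = v_{0} — sig = (2;(1))
  P={2,5}:  v_{2} + v_{5} = v_{1} — sig = (2;(1))
  P={4,5}:  v_{4} + v_{5} = v_{3} — sig = (2;(1))
  P={5,6}:  v_{5} + v_{6} = v_{2} — sig = (2;(1))
  P={1,6}:  v_{1} + v_{6} = 2·v_{2} — sig = (2;(2))
  P={2,4}:  v_{2} + v_{4} = 2·v_{0} — sig = (2;(2))
  P={3,6}:  v_{3} + v_{6} = 2·v_{0} — sig = (2;(2))
  P={4,6}:  v_{4} + v_{6} = 3·v_{0} — sig = (2;(3))

Hence PRS(X_Σ) =
    |P|=2: 14 collections, coeffs (), (), (1), (1), (1), (1), (1), (1), (1), (1), (2), (2), (2), (3)


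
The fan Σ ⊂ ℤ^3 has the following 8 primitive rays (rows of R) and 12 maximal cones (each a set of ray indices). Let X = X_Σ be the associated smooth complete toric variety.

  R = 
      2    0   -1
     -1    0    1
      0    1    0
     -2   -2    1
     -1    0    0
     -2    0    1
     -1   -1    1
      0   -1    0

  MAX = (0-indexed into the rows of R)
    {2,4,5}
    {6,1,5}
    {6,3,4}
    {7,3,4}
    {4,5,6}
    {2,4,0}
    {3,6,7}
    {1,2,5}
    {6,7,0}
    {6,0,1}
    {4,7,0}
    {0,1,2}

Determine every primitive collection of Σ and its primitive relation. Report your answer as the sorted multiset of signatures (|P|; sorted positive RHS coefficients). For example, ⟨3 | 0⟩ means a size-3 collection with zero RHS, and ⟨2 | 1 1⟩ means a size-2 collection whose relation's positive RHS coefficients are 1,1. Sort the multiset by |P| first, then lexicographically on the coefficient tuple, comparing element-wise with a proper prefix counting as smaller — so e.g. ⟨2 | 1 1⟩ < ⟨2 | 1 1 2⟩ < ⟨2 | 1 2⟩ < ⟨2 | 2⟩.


Minimal non-faces — 12 found among 8 rays, 12 max cones:

  P={0,5}:  v_{0} + v_{5} = 0  so sig = ⟨2 | 0⟩
  P={2,7}:  v_{2} + v_{7} = 0  so sig = ⟨2 | 0⟩
  P={1,4}:  v_{1} + v_{4} = v_{5}  so sig = ⟨2 | 1⟩
  P={1,7}:  v_{1} + v_{7} = v_{6}  so sig = ⟨2 | 1⟩
  P={2,6}:  v_{2} + v_{6} = v_{1}  so sig = ⟨2 | 1⟩
  P={2,3}:  v_{2} + v_{3} = v_{4} + v_{6}  so sig = ⟨2 | 1 1⟩
  P={5,7}:  v_{5} + v_{7} = v_{4} + v_{6}  so sig = ⟨2 | 1 1⟩
  P={1,3}:  v_{1} + v_{3} = v_{4} + 2·v_{6}  so sig = ⟨2 | 1 2⟩
  P={0,3}:  v_{0} + v_{3} = 2·v_{7}  so sig = ⟨2 | 2⟩
  P={3,5}:  v_{3} + v_{5} = 2·v_{4} + 2·v_{6}  so sig = ⟨2 | 2 2⟩
  P={0,4,6}:  v_{0} + v_{4} + v_{6} = v_{7}  so sig = ⟨3 | 1⟩
  P={4,6,7}:  v_{4} + v_{6} + v_{7} = v_{3}  so sig = ⟨3 | 1⟩

Sorted signature multiset PRS(X):
[⟨2 | 0⟩, ⟨2 | 0⟩, ⟨2 | 1⟩, ⟨2 | 1⟩, ⟨2 | 1⟩, ⟨2 | 1 1⟩, ⟨2 | 1 1⟩, ⟨2 | 1 2⟩, ⟨2 | 2⟩, ⟨2 | 2 2⟩, ⟨3 | 1⟩, ⟨3 | 1⟩]


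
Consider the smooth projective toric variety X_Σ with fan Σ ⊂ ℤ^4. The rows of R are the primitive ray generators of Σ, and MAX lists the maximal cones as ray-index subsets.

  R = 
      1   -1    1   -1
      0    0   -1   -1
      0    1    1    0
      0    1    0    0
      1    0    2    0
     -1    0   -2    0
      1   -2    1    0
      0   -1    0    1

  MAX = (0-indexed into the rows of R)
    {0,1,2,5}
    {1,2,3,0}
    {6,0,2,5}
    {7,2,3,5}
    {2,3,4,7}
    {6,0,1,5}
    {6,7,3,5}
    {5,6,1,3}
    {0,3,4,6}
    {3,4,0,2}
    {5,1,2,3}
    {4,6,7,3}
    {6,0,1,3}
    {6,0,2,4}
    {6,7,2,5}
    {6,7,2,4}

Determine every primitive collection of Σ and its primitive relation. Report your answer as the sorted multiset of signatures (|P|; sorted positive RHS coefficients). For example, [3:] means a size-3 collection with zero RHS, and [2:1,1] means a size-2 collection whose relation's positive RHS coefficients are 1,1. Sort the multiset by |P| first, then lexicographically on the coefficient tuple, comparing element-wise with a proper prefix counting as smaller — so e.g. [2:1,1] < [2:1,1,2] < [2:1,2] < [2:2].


|primitive collections| = 7. Relations:

  {4,5}:  v_{4} + v_{5} = 0 ; sig = [2:]
  {0,7}:  v_{0} + v_{7} = v_{6} ; sig = [2:1]
  {1,4}:  v_{1} + v_{4} = v_{0} + v_{3} ; sig = [2:1,1]
  {1,7}:  v_{1} + v_{7} = v_{3} + v_{5} + v_{6} ; sig = [2:1,1,1]
  {0,3,5}:  v_{0} + v_{3} + v_{5} = v_{1} ; sig = [3:1]
  {1,2,6}:  v_{1} + v_{2} + v_{6} = v_{0} ; sig = [3:1]
  {2,3,6}:  v_{2} + v_{3} + v_{6} = v_{4} ; sig = [3:1]

Sorted signature multiset PRS(X):
    |P|=2: 4 collections, coeffs (), (1), (1,1), (1,1,1)
    |P|=3: 3 collections, coeffs (1), (1), (1)


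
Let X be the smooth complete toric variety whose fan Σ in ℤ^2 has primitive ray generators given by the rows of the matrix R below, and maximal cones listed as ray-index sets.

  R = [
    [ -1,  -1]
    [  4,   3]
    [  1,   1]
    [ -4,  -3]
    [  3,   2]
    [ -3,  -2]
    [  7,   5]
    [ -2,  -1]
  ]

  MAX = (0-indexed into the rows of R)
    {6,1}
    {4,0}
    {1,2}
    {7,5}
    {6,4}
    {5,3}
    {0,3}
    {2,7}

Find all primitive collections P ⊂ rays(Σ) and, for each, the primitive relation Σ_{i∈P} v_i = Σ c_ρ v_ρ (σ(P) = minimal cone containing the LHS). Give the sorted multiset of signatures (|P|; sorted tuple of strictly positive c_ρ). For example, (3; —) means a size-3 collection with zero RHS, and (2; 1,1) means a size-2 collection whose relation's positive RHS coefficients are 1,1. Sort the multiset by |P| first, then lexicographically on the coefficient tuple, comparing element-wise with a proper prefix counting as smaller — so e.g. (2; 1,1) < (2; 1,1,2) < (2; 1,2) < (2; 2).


Minimal non-faces — 20 found among 8 rays, 8 max cones:

  {0,2}:  v_{0} + v_{2} = 0  →  sig = (2; —)
  {1,3}:  v_{1} + v_{3} = 0  →  sig = (2; —)
  {4,5}:  v_{4} + v_{5} = 0  →  sig = (2; —)
  {0,1}:  v_{0} + v_{1} = v_{4}  →  sig = (2; 1)
  {0,5}:  v_{0} + v_{5} = v_{3}  →  sig = (2; 1)
  {0,7}:  v_{0} + v_{7} = v_{5}  →  sig = (2; 1)
  {1,4}:  v_{1} + v_{4} = v_{6}  →  sig = (2; 1)
  {1,5}:  v_{1} + v_{5} = v_{2}  →  sig = (2; 1)
  {2,3}:  v_{2} + v_{3} = v_{5}  →  sig = (2; 1)
  {2,4}:  v_{2} + v_{4} = v_{1}  →  sig = (2; 1)
  {2,5}:  v_{2} + v_{5} = v_{7}  →  sig = (2; 1)
  {3,4}:  v_{3} + v_{4} = v_{0}  →  sig = (2; 1)
  {3,6}:  v_{3} + v_{6} = v_{4}  →  sig = (2; 1)
  {4,7}:  v_{4} + v_{7} = v_{2}  →  sig = (2; 1)
  {5,6}:  v_{5} + v_{6} = v_{1}  →  sig = (2; 1)
  {6,7}:  v_{6} + v_{7} = v_{1} + v_{2}  →  sig = (2; 1,1)
  {0,6}:  v_{0} + v_{6} = 2·v_{4}  →  sig = (2; 2)
  {1,7}:  v_{1} + v_{7} = 2·v_{2}  →  sig = (2; 2)
  {2,6}:  v_{2} + v_{6} = 2·v_{1}  →  sig = (2; 2)
  {3,7}:  v_{3} + v_{7} = 2·v_{5}  →  sig = (2; 2)

Sorted signature multiset PRS(X):
{ (2; —) ×3,  (2; 1) ×12,  (2; 1,1),  (2; 2) ×4 }


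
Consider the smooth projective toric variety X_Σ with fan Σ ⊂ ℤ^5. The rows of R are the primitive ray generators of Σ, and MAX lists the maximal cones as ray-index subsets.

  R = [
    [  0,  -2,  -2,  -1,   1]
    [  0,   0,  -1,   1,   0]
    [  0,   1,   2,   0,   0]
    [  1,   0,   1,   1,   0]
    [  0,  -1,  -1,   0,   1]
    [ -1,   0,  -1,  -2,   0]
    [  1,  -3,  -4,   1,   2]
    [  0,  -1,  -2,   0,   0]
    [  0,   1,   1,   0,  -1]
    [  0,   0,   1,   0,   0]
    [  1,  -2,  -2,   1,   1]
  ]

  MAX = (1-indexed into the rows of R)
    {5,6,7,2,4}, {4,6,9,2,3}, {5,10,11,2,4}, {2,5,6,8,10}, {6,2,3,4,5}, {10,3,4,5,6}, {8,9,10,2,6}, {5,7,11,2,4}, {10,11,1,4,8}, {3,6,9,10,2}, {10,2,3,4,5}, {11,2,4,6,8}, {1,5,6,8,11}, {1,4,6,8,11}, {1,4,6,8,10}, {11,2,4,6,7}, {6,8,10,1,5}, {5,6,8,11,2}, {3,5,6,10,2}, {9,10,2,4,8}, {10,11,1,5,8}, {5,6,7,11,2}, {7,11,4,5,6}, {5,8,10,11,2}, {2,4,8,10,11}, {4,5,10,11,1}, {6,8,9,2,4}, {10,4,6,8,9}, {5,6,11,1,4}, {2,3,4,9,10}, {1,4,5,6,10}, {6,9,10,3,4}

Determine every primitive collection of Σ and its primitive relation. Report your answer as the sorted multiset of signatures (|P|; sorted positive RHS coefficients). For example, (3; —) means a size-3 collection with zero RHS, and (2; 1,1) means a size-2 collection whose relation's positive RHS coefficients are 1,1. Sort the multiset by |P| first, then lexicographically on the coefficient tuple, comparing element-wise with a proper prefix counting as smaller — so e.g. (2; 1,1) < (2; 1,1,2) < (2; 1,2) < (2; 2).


The 16 primitive collections of Σ (r=11, n=5):

  P={3,8}:  v_{3} + v_{8} = 0  so sig = (2; —)
  P={5,9}:  v_{5} + v_{9} = 0  so sig = (2; —)
  P={1,2}:  v_{1} + v_{2} = v_{5} + v_{8}  so sig = (2; 1,1)
  P={3,11}:  v_{3} + v_{11} = v_{4} + v_{5}  so sig = (2; 1,1)
  P={7,10}:  v_{7} + v_{10} = v_{5} + v_{11}  so sig = (2; 1,1)
  P={9,11}:  v_{9} + v_{11} = v_{4} + v_{8}  so sig = (2; 1,1)
  P={1,3}:  v_{1} + v_{3} = v_{4} + v_{5} + v_{6} + v_{10}  so sig = (2; 1,1,1,1)
  P={1,9}:  v_{1} + v_{9} = v_{4} + v_{6} + v_{8} + v_{10}  so sig = (2; 1,1,1,1)
  P={7,9}:  v_{7} + v_{9} = v_{2} + v_{4} + v_{6} + v_{11}  so sig = (2; 1,1,1,1)
  P={1,7}:  v_{1} + v_{7} = v_{5} + v_{6} + 2·v_{11}  so sig = (2; 1,1,2)
  P={7,8}:  v_{7} + v_{8} = v_{2} + v_{6} + 2·v_{11}  so sig = (2; 1,1,2)
  P={3,7}:  v_{3} + v_{7} = v_{2} + 2·v_{4} + 2·v_{5} + v_{6}  so sig = (2; 1,1,2,2)
  P={4,5,8}:  v_{4} + v_{5} + v_{8} = v_{11}  so sig = (3; 1)
  P={6,10,11}:  v_{6} + v_{10} + v_{11} = v_{1}  so sig = (3; 1)
  P={2,4,6,10}:  v_{2} + v_{4} + v_{6} + v_{10} = 0  so sig = (4; —)
  P={2,4,5,6,11}:  v_{2} + v_{4} + v_{5} + v_{6} + v_{11} = v_{7}  so sig = (5; 1)

Hence PRS(X_Σ) =
[(2; —), (2; —), (2; 1,1), (2; 1,1), (2; 1,1), (2; 1,1), (2; 1,1,1,1), (2; 1,1,1,1), (2; 1,1,1,1), (2; 1,1,2), (2; 1,1,2), (2; 1,1,2,2), (3; 1), (3; 1), (4; —), (5; 1)]


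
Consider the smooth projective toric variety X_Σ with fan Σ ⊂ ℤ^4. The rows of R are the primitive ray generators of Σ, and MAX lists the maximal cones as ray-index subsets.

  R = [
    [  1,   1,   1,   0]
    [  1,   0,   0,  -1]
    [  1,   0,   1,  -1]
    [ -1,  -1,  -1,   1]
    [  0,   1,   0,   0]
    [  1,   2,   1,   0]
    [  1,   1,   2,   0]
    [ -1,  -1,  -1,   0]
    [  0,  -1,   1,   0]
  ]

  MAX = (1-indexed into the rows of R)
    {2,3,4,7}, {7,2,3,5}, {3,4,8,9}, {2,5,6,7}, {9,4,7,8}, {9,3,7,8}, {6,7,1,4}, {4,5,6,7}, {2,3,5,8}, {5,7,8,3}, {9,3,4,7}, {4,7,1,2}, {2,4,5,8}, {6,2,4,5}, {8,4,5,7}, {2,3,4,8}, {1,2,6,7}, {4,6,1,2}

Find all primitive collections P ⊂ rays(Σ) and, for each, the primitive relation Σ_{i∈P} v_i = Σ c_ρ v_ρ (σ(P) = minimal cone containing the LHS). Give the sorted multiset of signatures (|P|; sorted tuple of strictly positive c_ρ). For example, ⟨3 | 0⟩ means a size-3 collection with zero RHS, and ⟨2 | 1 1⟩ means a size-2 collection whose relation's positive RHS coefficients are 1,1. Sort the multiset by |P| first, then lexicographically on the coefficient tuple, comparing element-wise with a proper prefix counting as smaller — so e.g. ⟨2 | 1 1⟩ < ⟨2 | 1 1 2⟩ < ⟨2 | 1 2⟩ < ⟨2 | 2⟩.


Δ(Σ) — 9 vertices, 14 min non-faces:

  P = {1,8}:  v_{1} + v_{8} = 0  ⟹  sig = ⟨2 | 0⟩
  P = {1,5}:  v_{1} + v_{5} = v_{6}  ⟹  sig = ⟨2 | 1⟩
  P = {6,8}:  v_{6} + v_{8} = v_{5}  ⟹  sig = ⟨2 | 1⟩
  P = {6,9}:  v_{6} + v_{9} = v_{7}  ⟹  sig = ⟨2 | 1⟩
  P = {1,3}:  v_{1} + v_{3} = v_{2} + v_{7}  ⟹  sig = ⟨2 | 1 1⟩
  P = {5,9}:  v_{5} + v_{9} = v_{7} + v_{8}  ⟹  sig = ⟨2 | 1 1⟩
  P = {1,9}:  v_{1} + v_{9} = v_{3} + v_{4} + v_{7}  ⟹  sig = ⟨2 | 1 1 1⟩
  P = {3,6}:  v_{3} + v_{6} = v_{2} + v_{5} + v_{7}  ⟹  sig = ⟨2 | 1 1 1⟩
  P = {2,9}:  v_{2} + v_{9} = 2·v_{3} + v_{4}  ⟹  sig = ⟨2 | 1 2⟩
  P = {3,4,5}:  v_{3} + v_{4} + v_{5} = 0  ⟹  sig = ⟨3 | 0⟩
  P = {2,7,8}:  v_{2} + v_{7} + v_{8} = v_{3}  ⟹  sig = ⟨3 | 1⟩
  P = {2,4,5,7}:  v_{2} + v_{4} + v_{5} + v_{7} = v_{1}  ⟹  sig = ⟨4 | 1⟩
  P = {3,4,7,8}:  v_{3} + v_{4} + v_{7} + v_{8} = v_{9}  ⟹  sig = ⟨4 | 1⟩
  P = {2,4,6,7}:  v_{2} + v_{4} + v_{6} + v_{7} = 2·v_{1}  ⟹  sig = ⟨4 | 2⟩

Sorted signature multiset PRS(X):
    |P|=2: 9 collections, coeffs (), (1), (1), (1), (1,1), (1,1), (1,1,1), (1,1,1), (1,2)
    |P|=3: 2 collections, coeffs (), (1)
    |P|=4: 3 collections, coeffs (1), (1), (2)


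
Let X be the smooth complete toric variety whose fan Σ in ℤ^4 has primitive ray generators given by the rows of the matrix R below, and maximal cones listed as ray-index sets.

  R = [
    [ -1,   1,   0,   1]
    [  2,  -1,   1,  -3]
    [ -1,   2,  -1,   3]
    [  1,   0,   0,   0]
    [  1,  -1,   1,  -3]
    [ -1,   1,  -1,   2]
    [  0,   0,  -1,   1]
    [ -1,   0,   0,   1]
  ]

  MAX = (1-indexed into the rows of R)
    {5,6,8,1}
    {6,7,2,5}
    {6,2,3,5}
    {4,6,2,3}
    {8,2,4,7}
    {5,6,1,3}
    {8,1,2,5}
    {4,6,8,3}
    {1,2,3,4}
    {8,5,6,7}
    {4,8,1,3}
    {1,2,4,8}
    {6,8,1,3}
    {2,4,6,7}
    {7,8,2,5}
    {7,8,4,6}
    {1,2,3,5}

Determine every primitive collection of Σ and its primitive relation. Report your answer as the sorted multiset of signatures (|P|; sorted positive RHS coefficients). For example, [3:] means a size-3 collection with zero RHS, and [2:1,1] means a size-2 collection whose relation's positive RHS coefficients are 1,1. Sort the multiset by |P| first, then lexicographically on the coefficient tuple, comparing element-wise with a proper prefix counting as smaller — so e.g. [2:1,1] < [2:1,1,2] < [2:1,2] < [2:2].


Primitive collections (8):

  P = {1,7}:  v_{1} + v_{7} = v_{6} ; sig = [2:1]
  P = {4,5}:  v_{4} + v_{5} = v_{2} ; sig = [2:1]
  P = {3,7}:  v_{3} + v_{7} = v_{4} + 2·v_{6} ; sig = [2:1,2]
  P = {2,6,8}:  v_{2} + v_{6} + v_{8} = 0 ; sig = [3:]
  P = {1,4,6}:  v_{1} + v_{4} + v_{6} = v_{3} ; sig = [3:1]
  P = {3,5,8}:  v_{3} + v_{5} + v_{8} = v_{1} ; sig = [3:1]
  P = {1,2,6}:  v_{1} + v_{2} + v_{6} = v_{3} + v_{5} ; sig = [3:1,1]
  P = {2,3,8}:  v_{2} + v_{3} + v_{8} = v_{1} + v_{4} ; sig = [3:1,1]

Sorted signature multiset PRS(X):
[[2:1], [2:1], [2:1,2], [3:], [3:1], [3:1], [3:1,1], [3:1,1]]


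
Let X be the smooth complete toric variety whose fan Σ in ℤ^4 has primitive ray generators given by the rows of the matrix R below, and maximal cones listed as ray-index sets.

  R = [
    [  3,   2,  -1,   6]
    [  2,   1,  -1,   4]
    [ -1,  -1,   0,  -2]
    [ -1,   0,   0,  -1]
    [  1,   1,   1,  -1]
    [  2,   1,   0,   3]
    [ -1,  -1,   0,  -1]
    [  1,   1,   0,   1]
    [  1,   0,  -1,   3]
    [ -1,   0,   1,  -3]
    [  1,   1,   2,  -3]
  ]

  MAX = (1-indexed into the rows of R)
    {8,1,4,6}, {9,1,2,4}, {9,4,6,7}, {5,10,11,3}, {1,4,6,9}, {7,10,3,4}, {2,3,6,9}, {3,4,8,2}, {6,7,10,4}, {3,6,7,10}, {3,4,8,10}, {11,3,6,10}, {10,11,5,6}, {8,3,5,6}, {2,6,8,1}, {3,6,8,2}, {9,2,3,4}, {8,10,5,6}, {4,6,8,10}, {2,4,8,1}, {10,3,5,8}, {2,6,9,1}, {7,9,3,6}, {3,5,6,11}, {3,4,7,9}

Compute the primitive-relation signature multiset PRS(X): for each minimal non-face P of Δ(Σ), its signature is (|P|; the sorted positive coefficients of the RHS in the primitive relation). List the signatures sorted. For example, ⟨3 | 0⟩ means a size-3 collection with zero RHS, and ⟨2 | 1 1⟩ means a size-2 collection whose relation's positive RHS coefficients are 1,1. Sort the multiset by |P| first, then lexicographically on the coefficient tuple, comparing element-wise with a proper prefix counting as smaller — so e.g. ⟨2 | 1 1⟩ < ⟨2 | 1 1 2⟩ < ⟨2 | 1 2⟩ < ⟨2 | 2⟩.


Σ has 23 primitive collections:

  {7,8}:  v_{7} + v_{8} = 0  ⟹  sig = ⟨2 | 0⟩
  {9,10}:  v_{9} + v_{10} = 0  ⟹  sig = ⟨2 | 0⟩
  {1,3}:  v_{1} + v_{3} = v_{2}  ⟹  sig = ⟨2 | 1⟩
  {2,7}:  v_{2} + v_{7} = v_{9}  ⟹  sig = ⟨2 | 1⟩
  {2,10}:  v_{2} + v_{10} = v_{8}  ⟹  sig = ⟨2 | 1⟩
  {8,9}:  v_{8} + v_{9} = v_{2}  ⟹  sig = ⟨2 | 1⟩
  {4,5}:  v_{4} + v_{5} = v_{8} + v_{10}  ⟹  sig = ⟨2 | 1 1⟩
  {4,11}:  v_{4} + v_{11} = v_{5} + v_{10}  ⟹  sig = ⟨2 | 1 1⟩
  {1,7}:  v_{1} + v_{7} = v_{4} + v_{6} + v_{9}  ⟹  sig = ⟨2 | 1 1 1⟩
  {1,10}:  v_{1} + v_{10} = v_{4} + v_{6} + v_{8}  ⟹  sig = ⟨2 | 1 1 1⟩
  {1,11}:  v_{1} + v_{11} = v_{5} + v_{6} + v_{8}  ⟹  sig = ⟨2 | 1 1 1⟩
  {5,7}:  v_{5} + v_{7} = v_{3} + v_{6} + v_{10}  ⟹  sig = ⟨2 | 1 1 1⟩
  {5,9}:  v_{5} + v_{9} = v_{3} + v_{6} + v_{8}  ⟹  sig = ⟨2 | 1 1 1⟩
  {9,11}:  v_{9} + v_{11} = v_{3} + v_{5} + v_{6}  ⟹  sig = ⟨2 | 1 1 1⟩
  {2,11}:  v_{2} + v_{11} = v_{3} + v_{5} + v_{6} + v_{8}  ⟹  sig = ⟨2 | 1 1 1 1⟩
  {2,5}:  v_{2} + v_{5} = v_{3} + v_{6} + 2·v_{8}  ⟹  sig = ⟨2 | 1 1 2⟩
  {1,5}:  v_{1} + v_{5} = v_{6} + 2·v_{8}  ⟹  sig = ⟨2 | 1 2⟩
  {8,11}:  v_{8} + v_{11} = 2·v_{5}  ⟹  sig = ⟨2 | 2⟩
  {7,11}:  v_{7} + v_{11} = 2·v_{3} + 2·v_{6} + 2·v_{10}  ⟹  sig = ⟨2 | 2 2 2⟩
  {3,4,6}:  v_{3} + v_{4} + v_{6} = 0  ⟹  sig = ⟨3 | 0⟩
  {2,4,6}:  v_{2} + v_{4} + v_{6} = v_{1}  ⟹  sig = ⟨3 | 1⟩
  {3,5,6,10}:  v_{3} + v_{5} + v_{6} + v_{10} = v_{11}  ⟹  sig = ⟨4 | 1⟩
  {3,6,8,10}:  v_{3} + v_{6} + v_{8} + v_{10} = v_{5}  ⟹  sig = ⟨4 | 1⟩

Sorted signature multiset PRS(X):
{ ⟨2 | 0⟩ ×2,  ⟨2 | 1⟩ ×4,  ⟨2 | 1 1⟩ ×2,  ⟨2 | 1 1 1⟩ ×6,  ⟨2 | 1 1 1 1⟩,  ⟨2 | 1 1 2⟩,  ⟨2 | 1 2⟩,  ⟨2 | 2⟩,  ⟨2 | 2 2 2⟩,  ⟨3 | 0⟩,  ⟨3 | 1⟩,  ⟨4 | 1⟩ ×2 }


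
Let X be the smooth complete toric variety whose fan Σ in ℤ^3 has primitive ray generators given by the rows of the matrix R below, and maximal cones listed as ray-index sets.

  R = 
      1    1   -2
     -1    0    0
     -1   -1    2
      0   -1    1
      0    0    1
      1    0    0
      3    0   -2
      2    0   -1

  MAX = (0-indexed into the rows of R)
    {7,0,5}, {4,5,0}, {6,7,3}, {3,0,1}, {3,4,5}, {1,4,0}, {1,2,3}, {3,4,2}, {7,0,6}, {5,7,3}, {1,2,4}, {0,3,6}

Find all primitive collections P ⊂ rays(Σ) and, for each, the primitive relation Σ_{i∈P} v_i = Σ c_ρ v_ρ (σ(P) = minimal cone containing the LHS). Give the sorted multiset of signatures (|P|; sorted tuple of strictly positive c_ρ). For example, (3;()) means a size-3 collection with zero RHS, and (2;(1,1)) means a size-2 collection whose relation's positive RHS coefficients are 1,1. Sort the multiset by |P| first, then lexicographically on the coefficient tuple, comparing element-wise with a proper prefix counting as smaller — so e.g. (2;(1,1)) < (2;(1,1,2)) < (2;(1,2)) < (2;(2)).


Δ(Σ) — 8 vertices, 14 min non-faces:

  {0,2}:  v_{0} + v_{2} = 0  ⟹  sig = (2;())
  {1,5}:  v_{1} + v_{5} = 0  ⟹  sig = (2;())
  {1,7}:  v_{1} + v_{7} = v_{0} + v_{3}  ⟹  sig = (2;(1,1))
  {2,5}:  v_{2} + v_{5} = v_{3} + v_{4}  ⟹  sig = (2;(1,1))
  {2,6}:  v_{2} + v_{6} = v_{3} + v_{7}  ⟹  sig = (2;(1,1))
  {2,7}:  v_{2} + v_{7} = v_{3} + v_{5}  ⟹  sig = (2;(1,1))
  {4,6}:  v_{4} + v_{6} = v_{5} + v_{7}  ⟹  sig = (2;(1,1))
  {4,7}:  v_{4} + v_{7} = 2·v_{5}  ⟹  sig = (2;(2))
  {5,6}:  v_{5} + v_{6} = 2·v_{7}  ⟹  sig = (2;(2))
  {1,6}:  v_{1} + v_{6} = 2·v_{0} + 2·v_{3}  ⟹  sig = (2;(2,2))
  {0,3,4}:  v_{0} + v_{3} + v_{4} = v_{5}  ⟹  sig = (3;(1))
  {0,3,5}:  v_{0} + v_{3} + v_{5} = v_{7}  ⟹  sig = (3;(1))
  {0,3,7}:  v_{0} + v_{3} + v_{7} = v_{6}  ⟹  sig = (3;(1))
  {1,3,4}:  v_{1} + v_{3} + v_{4} = v_{2}  ⟹  sig = (3;(1))

Sorted signature multiset PRS(X):
    |P|=2: 10 collections, coeffs (), (), (1,1), (1,1), (1,1), (1,1), (1,1), (2), (2), (2,2)
    |P|=3: 4 collections, coeffs (1), (1), (1), (1)


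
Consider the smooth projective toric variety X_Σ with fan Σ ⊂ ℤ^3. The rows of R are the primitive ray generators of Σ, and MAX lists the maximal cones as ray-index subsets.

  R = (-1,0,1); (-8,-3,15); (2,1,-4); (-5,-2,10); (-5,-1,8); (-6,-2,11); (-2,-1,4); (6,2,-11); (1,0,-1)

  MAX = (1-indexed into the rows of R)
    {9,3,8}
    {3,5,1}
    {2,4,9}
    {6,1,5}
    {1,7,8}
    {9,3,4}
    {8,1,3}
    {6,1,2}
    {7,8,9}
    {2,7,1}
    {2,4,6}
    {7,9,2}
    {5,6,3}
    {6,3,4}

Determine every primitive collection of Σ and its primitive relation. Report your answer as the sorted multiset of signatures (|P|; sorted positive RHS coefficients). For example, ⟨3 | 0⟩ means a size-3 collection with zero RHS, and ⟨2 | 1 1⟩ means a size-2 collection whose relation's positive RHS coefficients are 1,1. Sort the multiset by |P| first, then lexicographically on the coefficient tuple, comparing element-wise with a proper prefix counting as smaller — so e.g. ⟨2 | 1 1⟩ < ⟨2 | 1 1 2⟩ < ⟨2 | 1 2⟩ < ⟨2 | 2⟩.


Σ has 16 primitive collections:

  P={1,9}:  v_{1} + v_{9} = 0  ⟹  sig = ⟨2 | 0⟩
  P={3,7}:  v_{3} + v_{7} = 0  ⟹  sig = ⟨2 | 0⟩
  P={6,8}:  v_{6} + v_{8} = 0  ⟹  sig = ⟨2 | 0⟩
  P={1,4}:  v_{1} + v_{4} = v_{6}  ⟹  sig = ⟨2 | 1⟩
  P={2,3}:  v_{2} + v_{3} = v_{6}  ⟹  sig = ⟨2 | 1⟩
  P={2,8}:  v_{2} + v_{8} = v_{7}  ⟹  sig = ⟨2 | 1⟩
  P={4,8}:  v_{4} + v_{8} = v_{9}  ⟹  sig = ⟨2 | 1⟩
  P={6,7}:  v_{6} + v_{7} = v_{2}  ⟹  sig = ⟨2 | 1⟩
  P={6,9}:  v_{6} + v_{9} = v_{4}  ⟹  sig = ⟨2 | 1⟩
  P={4,7}:  v_{4} + v_{7} = v_{2} + v_{9}  ⟹  sig = ⟨2 | 1 1⟩
  P={5,7}:  v_{5} + v_{7} = v_{1} + v_{6}  ⟹  sig = ⟨2 | 1 1⟩
  P={5,8}:  v_{5} + v_{8} = v_{1} + v_{3}  ⟹  sig = ⟨2 | 1 1⟩
  P={5,9}:  v_{5} + v_{9} = v_{3} + v_{6}  ⟹  sig = ⟨2 | 1 1⟩
  P={2,5}:  v_{2} + v_{5} = v_{1} + 2·v_{6}  ⟹  sig = ⟨2 | 1 2⟩
  P={4,5}:  v_{4} + v_{5} = v_{3} + 2·v_{6}  ⟹  sig = ⟨2 | 1 2⟩
  P={1,3,6}:  v_{1} + v_{3} + v_{6} = v_{5}  ⟹  sig = ⟨3 | 1⟩

Hence PRS(X_Σ) =
{ ⟨2 | 0⟩ ×3,  ⟨2 | 1⟩ ×6,  ⟨2 | 1 1⟩ ×4,  ⟨2 | 1 2⟩ ×2,  ⟨3 | 1⟩ }


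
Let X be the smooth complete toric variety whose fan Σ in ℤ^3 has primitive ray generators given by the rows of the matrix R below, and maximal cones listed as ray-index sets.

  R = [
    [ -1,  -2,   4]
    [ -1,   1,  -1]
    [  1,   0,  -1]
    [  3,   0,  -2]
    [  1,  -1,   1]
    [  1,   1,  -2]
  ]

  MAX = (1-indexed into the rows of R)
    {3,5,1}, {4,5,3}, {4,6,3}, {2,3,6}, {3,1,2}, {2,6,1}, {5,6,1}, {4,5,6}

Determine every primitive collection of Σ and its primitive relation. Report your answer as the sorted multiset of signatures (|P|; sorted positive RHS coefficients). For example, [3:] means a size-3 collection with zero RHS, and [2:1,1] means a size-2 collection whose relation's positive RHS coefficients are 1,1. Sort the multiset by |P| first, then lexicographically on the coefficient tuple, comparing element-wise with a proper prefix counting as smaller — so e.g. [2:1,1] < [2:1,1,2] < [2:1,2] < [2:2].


5 collections generate NE(X_Σ); each relation:

  P = {2,5}:  v_{2} + v_{5} = 0  ⇒ sig = [2:]
  P = {2,4}:  v_{2} + v_{4} = v_{3} + v_{6}  ⇒ sig = [2:1,1]
  P = {1,4}:  v_{1} + v_{4} = 2·v_{5}  ⇒ sig = [2:2]
  P = {1,3,6}:  v_{1} + v_{3} + v_{6} = v_{5}  ⇒ sig = [3:1]
  P = {3,5,6}:  v_{3} + v_{5} + v_{6} = v_{4}  ⇒ sig = [3:1]

Sorted signature multiset PRS(X):
[[2:], [2:1,1], [2:2], [3:1], [3:1]]


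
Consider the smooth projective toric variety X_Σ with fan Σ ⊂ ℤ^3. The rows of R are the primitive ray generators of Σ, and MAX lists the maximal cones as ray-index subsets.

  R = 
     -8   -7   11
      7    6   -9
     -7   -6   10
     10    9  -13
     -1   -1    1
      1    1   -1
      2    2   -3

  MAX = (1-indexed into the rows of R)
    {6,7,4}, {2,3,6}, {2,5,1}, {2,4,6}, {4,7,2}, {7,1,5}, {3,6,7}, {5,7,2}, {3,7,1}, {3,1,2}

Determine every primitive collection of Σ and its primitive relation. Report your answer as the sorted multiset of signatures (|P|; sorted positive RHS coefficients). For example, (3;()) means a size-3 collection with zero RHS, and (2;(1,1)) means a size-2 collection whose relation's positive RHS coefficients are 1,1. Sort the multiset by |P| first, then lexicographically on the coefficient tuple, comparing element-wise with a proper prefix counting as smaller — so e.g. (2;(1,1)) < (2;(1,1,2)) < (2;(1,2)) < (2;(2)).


9 minimal non-faces of Δ(Σ) (on 7 rays):

  P = {5,6}:  v_{5} + v_{6} = 0  →  sig = (2;())
  P = {1,6}:  v_{1} + v_{6} = v_{3}  →  sig = (2;(1))
  P = {3,5}:  v_{3} + v_{5} = v_{1}  →  sig = (2;(1))
  P = {4,5}:  v_{4} + v_{5} = v_{2} + v_{7}  →  sig = (2;(1,1))
  P = {1,4}:  v_{1} + v_{4} = 2·v_{6}  →  sig = (2;(2))
  P = {3,4}:  v_{3} + v_{4} = 3·v_{6}  →  sig = (2;(3))
  P = {1,2,7}:  v_{1} + v_{2} + v_{7} = v_{6}  →  sig = (3;(1))
  P = {2,6,7}:  v_{2} + v_{6} + v_{7} = v_{4}  →  sig = (3;(1))
  P = {2,3,7}:  v_{2} + v_{3} + v_{7} = 2·v_{6}  →  sig = (3;(2))

Sorted signature multiset PRS(X):
    |P|=2: 6 collections, coeffs (), (1), (1), (1,1), (2), (3)
    |P|=3: 3 collections, coeffs (1), (1), (2)


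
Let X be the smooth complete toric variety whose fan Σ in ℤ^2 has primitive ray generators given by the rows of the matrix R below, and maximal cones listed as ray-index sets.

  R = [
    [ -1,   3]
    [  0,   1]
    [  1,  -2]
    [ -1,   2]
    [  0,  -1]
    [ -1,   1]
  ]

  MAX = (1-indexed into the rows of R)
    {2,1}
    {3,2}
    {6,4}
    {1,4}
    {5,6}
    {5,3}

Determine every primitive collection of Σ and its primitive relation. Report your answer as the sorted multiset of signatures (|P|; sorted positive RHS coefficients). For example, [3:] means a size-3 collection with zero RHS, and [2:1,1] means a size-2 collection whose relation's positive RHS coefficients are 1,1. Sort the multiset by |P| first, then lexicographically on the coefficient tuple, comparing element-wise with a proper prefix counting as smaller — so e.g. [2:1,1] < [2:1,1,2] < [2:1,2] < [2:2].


|primitive collections| = 9. Relations:

  • {2,5}:  v_{2} + v_{5} = 0  so sig = [2:]
  • {3,4}:  v_{3} + v_{4} = 0  so sig = [2:]
  • {1,3}:  v_{1} + v_{3} = v_{2}  so sig = [2:1]
  • {1,5}:  v_{1} + v_{5} = v_{4}  so sig = [2:1]
  • {2,4}:  v_{2} + v_{4} = v_{1}  so sig = [2:1]
  • {2,6}:  v_{2} + v_{6} = v_{4}  so sig = [2:1]
  • {3,6}:  v_{3} + v_{6} = v_{5}  so sig = [2:1]
  • {4,5}:  v_{4} + v_{5} = v_{6}  so sig = [2:1]
  • {1,6}:  v_{1} + v_{6} = 2·v_{4}  so sig = [2:2]

Hence PRS(X_Σ) =
[[2:], [2:], [2:1], [2:1], [2:1], [2:1], [2:1], [2:1], [2:2]]


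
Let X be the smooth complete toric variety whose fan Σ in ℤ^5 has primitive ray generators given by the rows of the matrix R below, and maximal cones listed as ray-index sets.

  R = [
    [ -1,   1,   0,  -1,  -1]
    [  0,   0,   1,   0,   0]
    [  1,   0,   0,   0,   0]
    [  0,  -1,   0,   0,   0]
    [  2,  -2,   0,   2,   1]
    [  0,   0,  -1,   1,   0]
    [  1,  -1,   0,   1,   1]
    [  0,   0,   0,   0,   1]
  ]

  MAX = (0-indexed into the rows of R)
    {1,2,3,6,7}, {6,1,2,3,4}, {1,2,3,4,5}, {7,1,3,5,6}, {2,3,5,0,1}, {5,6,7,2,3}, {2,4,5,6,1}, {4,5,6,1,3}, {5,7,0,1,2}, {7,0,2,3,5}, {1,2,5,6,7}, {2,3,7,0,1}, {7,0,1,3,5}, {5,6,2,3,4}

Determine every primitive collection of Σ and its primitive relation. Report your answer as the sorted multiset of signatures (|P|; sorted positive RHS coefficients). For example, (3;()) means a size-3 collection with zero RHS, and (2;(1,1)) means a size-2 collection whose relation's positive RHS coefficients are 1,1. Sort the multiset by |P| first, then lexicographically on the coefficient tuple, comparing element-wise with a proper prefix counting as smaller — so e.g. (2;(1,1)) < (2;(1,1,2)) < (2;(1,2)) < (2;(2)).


Δ(Σ) — 8 vertices, 5 min non-faces:

  • {0,6}:  v_{0} + v_{6} = 0 ; sig = (2;())
  • {0,4}:  v_{0} + v_{4} = v_{1} + v_{2} + v_{3} + v_{5} ; sig = (2;(1,1,1,1))
  • {4,7}:  v_{4} + v_{7} = 2·v_{6} ; sig = (2;(2))
  • {1,2,3,5,6}:  v_{1} + v_{2} + v_{3} + v_{5} + v_{6} = v_{4} ; sig = (5;(1))
  • {1,2,3,5,7}:  v_{1} + v_{2} + v_{3} + v_{5} + v_{7} = v_{6} ; sig = (5;(1))

Signatures (|P|; sorted positive RHS coefficients), sorted:
    (2;())
    (2;(1,1,1,1))
    (2;(2))
    (5;(1))
    (5;(1))


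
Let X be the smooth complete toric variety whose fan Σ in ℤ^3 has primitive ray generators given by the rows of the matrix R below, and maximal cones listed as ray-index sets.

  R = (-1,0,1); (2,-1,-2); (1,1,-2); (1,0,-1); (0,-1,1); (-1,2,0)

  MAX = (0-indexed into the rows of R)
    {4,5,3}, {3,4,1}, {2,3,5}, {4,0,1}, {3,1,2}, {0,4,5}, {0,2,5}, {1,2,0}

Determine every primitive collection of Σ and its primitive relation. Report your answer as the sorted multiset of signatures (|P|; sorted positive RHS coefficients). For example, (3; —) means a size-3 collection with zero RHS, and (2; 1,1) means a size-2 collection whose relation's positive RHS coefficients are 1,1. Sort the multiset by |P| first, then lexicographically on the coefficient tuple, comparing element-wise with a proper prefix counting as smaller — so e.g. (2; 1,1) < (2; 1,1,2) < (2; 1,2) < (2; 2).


Minimal non-faces — 3 found among 6 rays, 8 max cones:

  P={0,3}:  v_{0} + v_{3} = 0  ⇒ sig = (2; —)
  P={1,5}:  v_{1} + v_{5} = v_{2}  ⇒ sig = (2; 1)
  P={2,4}:  v_{2} + v_{4} = v_{3}  ⇒ sig = (2; 1)

Sorted signature multiset PRS(X):
{ (2; —),  (2; 1) ×2 }


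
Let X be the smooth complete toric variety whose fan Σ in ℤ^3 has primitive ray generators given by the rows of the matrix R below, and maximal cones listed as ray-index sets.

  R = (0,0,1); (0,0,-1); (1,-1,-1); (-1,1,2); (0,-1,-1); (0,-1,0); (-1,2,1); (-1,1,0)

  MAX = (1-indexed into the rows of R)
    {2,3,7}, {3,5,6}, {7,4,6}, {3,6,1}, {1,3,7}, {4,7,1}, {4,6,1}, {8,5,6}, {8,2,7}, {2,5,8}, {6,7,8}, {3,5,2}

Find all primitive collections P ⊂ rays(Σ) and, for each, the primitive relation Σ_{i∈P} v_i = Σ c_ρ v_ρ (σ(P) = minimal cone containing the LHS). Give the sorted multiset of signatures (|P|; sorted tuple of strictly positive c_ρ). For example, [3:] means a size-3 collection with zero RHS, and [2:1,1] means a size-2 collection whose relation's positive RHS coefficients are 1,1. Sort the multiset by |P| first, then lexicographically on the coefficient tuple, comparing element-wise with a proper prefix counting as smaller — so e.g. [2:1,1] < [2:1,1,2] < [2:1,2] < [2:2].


Δ(Σ) — 8 vertices, 12 min non-faces:

  P = {1,2}:  v_{1} + v_{2} = 0  ⇒ sig = [2:]
  P = {1,5}:  v_{1} + v_{5} = v_{6}  ⇒ sig = [2:1]
  P = {2,6}:  v_{2} + v_{6} = v_{5}  ⇒ sig = [2:1]
  P = {3,4}:  v_{3} + v_{4} = v_{1}  ⇒ sig = [2:1]
  P = {3,8}:  v_{3} + v_{8} = v_{2}  ⇒ sig = [2:1]
  P = {5,7}:  v_{5} + v_{7} = v_{8}  ⇒ sig = [2:1]
  P = {1,8}:  v_{1} + v_{8} = v_{6} + v_{7}  ⇒ sig = [2:1,1]
  P = {2,4}:  v_{2} + v_{4} = v_{6} + v_{7}  ⇒ sig = [2:1,1]
  P = {4,5}:  v_{4} + v_{5} = 2·v_{6} + v_{7}  ⇒ sig = [2:1,2]
  P = {4,8}:  v_{4} + v_{8} = 2·v_{6} + 2·v_{7}  ⇒ sig = [2:2,2]
  P = {3,6,7}:  v_{3} + v_{6} + v_{7} = 0  ⇒ sig = [3:]
  P = {1,6,7}:  v_{1} + v_{6} + v_{7} = v_{4}  ⇒ sig = [3:1]

Hence PRS(X_Σ) =
{ [2:],  [2:1] ×5,  [2:1,1] ×2,  [2:1,2],  [2:2,2],  [3:],  [3:1] }
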